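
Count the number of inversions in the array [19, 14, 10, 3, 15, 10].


For each element, count the later elements that are smaller than it:
  19 (index 0): smaller elements after it = [14, 10, 3, 15, 10] -> 5
  14 (index 1): smaller elements after it = [10, 3, 10] -> 3
  10 (index 2): smaller elements after it = [3] -> 1
  3 (index 3): smaller elements after it = [] -> 0
  15 (index 4): smaller elements after it = [10] -> 1
Total inversions = 5 + 3 + 1 + 0 + 1 = 10
Final answer: 10


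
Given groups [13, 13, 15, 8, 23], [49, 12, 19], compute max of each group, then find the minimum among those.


Find max of each group:
  Group 1: [13, 13, 15, 8, 23] -> max = 23
  Group 2: [49, 12, 19] -> max = 49
Maxes: [23, 49]
Minimum of maxes = 23
Final answer: 23


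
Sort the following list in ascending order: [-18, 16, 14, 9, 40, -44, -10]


Original list: [-18, 16, 14, 9, 40, -44, -10]
Repeatedly take the smallest remaining element:
  Remaining [-18, 16, 14, 9, 40, -44, -10] -> smallest is -44
  Remaining [-18, 16, 14, 9, 40, -10] -> smallest is -18
  Remaining [16, 14, 9, 40, -10] -> smallest is -10
  Remaining [16, 14, 9, 40] -> smallest is 9
  Remaining [16, 14, 40] -> smallest is 14
  Remaining [16, 40] -> smallest is 16
  Remaining [40] -> smallest is 40
Collecting the picks in order gives the sorted list.
Final answer: [-44, -18, -10, 9, 14, 16, 40]


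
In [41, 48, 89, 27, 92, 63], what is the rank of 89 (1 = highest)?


Sort descending: [92, 89, 63, 48, 41, 27]
Find 89 in the sorted list.
89 is at position 2.
Final answer: 2


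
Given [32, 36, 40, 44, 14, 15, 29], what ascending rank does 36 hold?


Sort ascending: [14, 15, 29, 32, 36, 40, 44]
Find 36 in the sorted list.
36 is at position 5 (1-indexed).
Final answer: 5


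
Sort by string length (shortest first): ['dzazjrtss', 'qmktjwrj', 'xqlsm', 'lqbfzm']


Compute lengths:
  'dzazjrtss' has length 9
  'qmktjwrj' has length 8
  'xqlsm' has length 5
  'lqbfzm' has length 6
Lengths in increasing order: 5 < 6 < 8 < 9
Listing the words in that order gives the answer.
Final answer: ['xqlsm', 'lqbfzm', 'qmktjwrj', 'dzazjrtss']


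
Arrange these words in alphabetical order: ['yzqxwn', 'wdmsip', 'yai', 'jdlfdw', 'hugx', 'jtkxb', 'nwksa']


Compare strings character by character (the first differing letter decides):
  'hugx' < 'jdlfdw' since 'h' < 'j' at position 1
  'jdlfdw' < 'jtkxb' since 'd' < 't' at position 2
  'jtkxb' < 'nwksa' since 'j' < 'n' at position 1
  'nwksa' < 'wdmsip' since 'n' < 'w' at position 1
  'wdmsip' < 'yai' since 'w' < 'y' at position 1
  'yai' < 'yzqxwn' since 'a' < 'z' at position 2
Chaining these comparisons gives the alphabetical order.
Final answer: ['hugx', 'jdlfdw', 'jtkxb', 'nwksa', 'wdmsip', 'yai', 'yzqxwn']


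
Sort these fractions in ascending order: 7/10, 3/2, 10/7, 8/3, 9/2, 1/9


Convert to decimal for comparison:
  7/10 = 0.7
  3/2 = 1.5
  10/7 = 1.4286
  8/3 = 2.6667
  9/2 = 4.5
  1/9 = 0.1111
Decimals in increasing order: 0.1111 < 0.7 < 1.4286 < 1.5 < 2.6667 < 4.5
Writing each back as its fraction gives the sorted order.
Final answer: 1/9, 7/10, 10/7, 3/2, 8/3, 9/2


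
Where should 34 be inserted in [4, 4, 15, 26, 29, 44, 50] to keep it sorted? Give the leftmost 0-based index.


List is sorted: [4, 4, 15, 26, 29, 44, 50]
We need the leftmost position where 34 can be inserted, i.e. the first index whose element is >= 34 (or the end of the list if none is).
Binary search with low=0, high=7 (0-based indices):
  low=0, high=7, mid=3: a[3]=26 < 34, so low = 4
  low=4, high=7, mid=5: a[5]=44 >= 34, so high = 5
  low=4, high=5, mid=4: a[4]=29 < 34, so low = 5
Now low = high = 5, so the insertion index is 5.
Final answer: 5


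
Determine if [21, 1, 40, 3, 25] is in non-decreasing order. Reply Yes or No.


Check consecutive pairs:
  21 <= 1? False
  1 <= 40? True
  40 <= 3? False
  3 <= 25? True
2 consecutive pair(s) are out of order, so the list is not sorted.
Final answer: No


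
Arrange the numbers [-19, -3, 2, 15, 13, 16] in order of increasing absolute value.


Compute absolute values:
  |-19| = 19
  |-3| = 3
  |2| = 2
  |15| = 15
  |13| = 13
  |16| = 16
Absolute values in increasing order: 2 < 3 < 13 < 15 < 16 < 19
Listing the original numbers in that order gives the answer.
Final answer: [2, -3, 13, 15, 16, -19]


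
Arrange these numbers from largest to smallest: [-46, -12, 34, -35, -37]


Original list: [-46, -12, 34, -35, -37]
Repeatedly take the largest remaining element:
  Remaining [-46, -12, 34, -35, -37] -> largest is 34
  Remaining [-46, -12, -35, -37] -> largest is -12
  Remaining [-46, -35, -37] -> largest is -35
  Remaining [-46, -37] -> largest is -37
  Remaining [-46] -> largest is -46
Collecting the picks in order gives the descending list.
Final answer: [34, -12, -35, -37, -46]


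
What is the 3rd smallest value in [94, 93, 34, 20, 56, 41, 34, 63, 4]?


Sort ascending: [4, 20, 34, 34, 41, 56, 63, 93, 94]
The 3rd element (1-indexed) is at index 2.
Value = 34
Final answer: 34


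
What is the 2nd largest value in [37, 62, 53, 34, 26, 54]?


Sort descending: [62, 54, 53, 37, 34, 26]
The 2nd element (1-indexed) is at index 1.
Value = 54
Final answer: 54


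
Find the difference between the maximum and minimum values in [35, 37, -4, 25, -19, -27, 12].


Maximum value: 37
Minimum value: -27
Range = 37 - (-27) = 64
Final answer: 64


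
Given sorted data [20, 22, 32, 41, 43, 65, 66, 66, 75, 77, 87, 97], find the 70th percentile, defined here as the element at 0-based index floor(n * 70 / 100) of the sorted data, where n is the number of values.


The dataset has n = 12 elements.
Index = floor(12 * 70 / 100) = floor(840 / 100) = floor(8.4) = 8
Counting from index 0 in the sorted data, the element at index 8 is 75.
Final answer: 75


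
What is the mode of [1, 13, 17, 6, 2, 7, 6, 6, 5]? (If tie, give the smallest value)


Count the frequency of each value:
  1 appears 1 time(s)
  2 appears 1 time(s)
  5 appears 1 time(s)
  6 appears 3 time(s)
  7 appears 1 time(s)
  13 appears 1 time(s)
  17 appears 1 time(s)
Maximum frequency is 3.
Only 6 reaches that frequency, so it is the mode.
Final answer: 6


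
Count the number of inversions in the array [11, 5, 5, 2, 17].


For each element, count the later elements that are smaller than it:
  11 (index 0): smaller elements after it = [5, 5, 2] -> 3
  5 (index 1): smaller elements after it = [2] -> 1
  5 (index 2): smaller elements after it = [2] -> 1
  2 (index 3): smaller elements after it = [] -> 0
Total inversions = 3 + 1 + 1 + 0 = 5
Final answer: 5


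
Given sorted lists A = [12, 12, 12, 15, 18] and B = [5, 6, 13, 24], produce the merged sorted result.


List A: [12, 12, 12, 15, 18]
List B: [5, 6, 13, 24]
Repeatedly compare the front elements and take the smaller:
  12 vs 5 -> take 5
  12 vs 6 -> take 6
  12 vs 13 -> take 12
  12 vs 13 -> take 12
  12 vs 13 -> take 12
  15 vs 13 -> take 13
  15 vs 24 -> take 15
  18 vs 24 -> take 18
  A is exhausted; append the rest of B: [24]
Final answer: [5, 6, 12, 12, 12, 13, 15, 18, 24]


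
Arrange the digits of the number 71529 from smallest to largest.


The number 71529 has digits: 7, 1, 5, 2, 9
Sorted: 1, 2, 5, 7, 9
Joining the sorted digits gives the result.
Final answer: 12579


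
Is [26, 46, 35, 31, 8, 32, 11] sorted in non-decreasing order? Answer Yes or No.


Check consecutive pairs:
  26 <= 46? True
  46 <= 35? False
  35 <= 31? False
  31 <= 8? False
  8 <= 32? True
  32 <= 11? False
4 consecutive pair(s) are out of order, so the list is not sorted.
Final answer: No


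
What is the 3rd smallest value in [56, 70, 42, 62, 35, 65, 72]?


Sort ascending: [35, 42, 56, 62, 65, 70, 72]
The 3rd element (1-indexed) is at index 2.
Value = 56
Final answer: 56


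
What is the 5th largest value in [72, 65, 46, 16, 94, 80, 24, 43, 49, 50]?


Sort descending: [94, 80, 72, 65, 50, 49, 46, 43, 24, 16]
The 5th element (1-indexed) is at index 4.
Value = 50
Final answer: 50


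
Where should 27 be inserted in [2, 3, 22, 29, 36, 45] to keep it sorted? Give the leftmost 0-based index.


List is sorted: [2, 3, 22, 29, 36, 45]
We need the leftmost position where 27 can be inserted, i.e. the first index whose element is >= 27 (or the end of the list if none is).
Binary search with low=0, high=6 (0-based indices):
  low=0, high=6, mid=3: a[3]=29 >= 27, so high = 3
  low=0, high=3, mid=1: a[1]=3 < 27, so low = 2
  low=2, high=3, mid=2: a[2]=22 < 27, so low = 3
Now low = high = 3, so the insertion index is 3.
Final answer: 3


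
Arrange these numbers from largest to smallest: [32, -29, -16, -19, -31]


Original list: [32, -29, -16, -19, -31]
Repeatedly take the largest remaining element:
  Remaining [32, -29, -16, -19, -31] -> largest is 32
  Remaining [-29, -16, -19, -31] -> largest is -16
  Remaining [-29, -19, -31] -> largest is -19
  Remaining [-29, -31] -> largest is -29
  Remaining [-31] -> largest is -31
Collecting the picks in order gives the descending list.
Final answer: [32, -16, -19, -29, -31]


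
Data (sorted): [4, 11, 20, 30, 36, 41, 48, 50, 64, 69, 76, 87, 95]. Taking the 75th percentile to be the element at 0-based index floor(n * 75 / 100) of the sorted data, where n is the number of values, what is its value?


The dataset has n = 13 elements.
Index = floor(13 * 75 / 100) = floor(975 / 100) = floor(9.75) = 9
Counting from index 0 in the sorted data, the element at index 9 is 69.
Final answer: 69


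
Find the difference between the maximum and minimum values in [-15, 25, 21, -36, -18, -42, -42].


Maximum value: 25
Minimum value: -42
Range = 25 - (-42) = 67
Final answer: 67


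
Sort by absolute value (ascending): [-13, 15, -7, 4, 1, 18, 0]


Compute absolute values:
  |-13| = 13
  |15| = 15
  |-7| = 7
  |4| = 4
  |1| = 1
  |18| = 18
  |0| = 0
Absolute values in increasing order: 0 < 1 < 4 < 7 < 13 < 15 < 18
Listing the original numbers in that order gives the answer.
Final answer: [0, 1, 4, -7, -13, 15, 18]


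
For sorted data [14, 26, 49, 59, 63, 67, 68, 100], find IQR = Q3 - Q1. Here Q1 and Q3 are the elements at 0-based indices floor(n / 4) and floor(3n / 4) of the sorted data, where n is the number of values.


The data has n = 8 elements.
Q1 index = floor(8 / 4) = floor(2) = 2; Q3 index = floor(3 * 8 / 4) = floor(6) = 6
Q1 = element at index 2 = 49
Q3 = element at index 6 = 68
IQR = 68 - 49 = 19
Final answer: 19


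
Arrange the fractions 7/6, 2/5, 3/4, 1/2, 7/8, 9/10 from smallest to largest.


Convert to decimal for comparison:
  7/6 = 1.1667
  2/5 = 0.4
  3/4 = 0.75
  1/2 = 0.5
  7/8 = 0.875
  9/10 = 0.9
Decimals in increasing order: 0.4 < 0.5 < 0.75 < 0.875 < 0.9 < 1.1667
Writing each back as its fraction gives the sorted order.
Final answer: 2/5, 1/2, 3/4, 7/8, 9/10, 7/6


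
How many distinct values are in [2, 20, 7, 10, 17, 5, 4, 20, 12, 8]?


List all unique values:
Distinct values: [2, 4, 5, 7, 8, 10, 12, 17, 20]
Count = 9
Final answer: 9


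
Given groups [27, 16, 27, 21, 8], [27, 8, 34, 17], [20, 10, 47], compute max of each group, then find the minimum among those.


Find max of each group:
  Group 1: [27, 16, 27, 21, 8] -> max = 27
  Group 2: [27, 8, 34, 17] -> max = 34
  Group 3: [20, 10, 47] -> max = 47
Maxes: [27, 34, 47]
Minimum of maxes = 27
Final answer: 27


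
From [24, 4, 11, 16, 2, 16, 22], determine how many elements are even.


Check each element:
  24 is even
  4 is even
  11 is odd
  16 is even
  2 is even
  16 is even
  22 is even
Evens: [24, 4, 16, 2, 16, 22]
Count of evens = 6
Final answer: 6


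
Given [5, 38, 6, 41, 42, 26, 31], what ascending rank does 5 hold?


Sort ascending: [5, 6, 26, 31, 38, 41, 42]
Find 5 in the sorted list.
5 is at position 1 (1-indexed).
Final answer: 1


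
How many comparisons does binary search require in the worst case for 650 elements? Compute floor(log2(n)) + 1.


Binary search halves the search space each step.
Maximum comparisons = floor(log2(650)) + 1
log2(650) = 9.3443
floor(log2(650)) = 9, so 9 + 1 = 10
Final answer: 10


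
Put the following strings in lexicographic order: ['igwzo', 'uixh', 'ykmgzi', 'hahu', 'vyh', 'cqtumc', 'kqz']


Compare strings character by character (the first differing letter decides):
  'cqtumc' < 'hahu' since 'c' < 'h' at position 1
  'hahu' < 'igwzo' since 'h' < 'i' at position 1
  'igwzo' < 'kqz' since 'i' < 'k' at position 1
  'kqz' < 'uixh' since 'k' < 'u' at position 1
  'uixh' < 'vyh' since 'u' < 'v' at position 1
  'vyh' < 'ykmgzi' since 'v' < 'y' at position 1
Chaining these comparisons gives the alphabetical order.
Final answer: ['cqtumc', 'hahu', 'igwzo', 'kqz', 'uixh', 'vyh', 'ykmgzi']


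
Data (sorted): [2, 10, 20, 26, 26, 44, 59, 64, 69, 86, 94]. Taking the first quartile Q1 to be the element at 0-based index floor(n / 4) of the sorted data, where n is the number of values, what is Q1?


The list has n = 11 elements.
Q1 index = floor(11 / 4) = floor(2.75) = 2
Counting from index 0 in the sorted data, the element at index 2 is 20.
Final answer: 20


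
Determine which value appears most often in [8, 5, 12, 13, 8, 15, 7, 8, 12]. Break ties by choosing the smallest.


Count the frequency of each value:
  5 appears 1 time(s)
  7 appears 1 time(s)
  8 appears 3 time(s)
  12 appears 2 time(s)
  13 appears 1 time(s)
  15 appears 1 time(s)
Maximum frequency is 3.
Only 8 reaches that frequency, so it is the mode.
Final answer: 8


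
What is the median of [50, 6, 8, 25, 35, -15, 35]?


First, sort the list: [-15, 6, 8, 25, 35, 35, 50]
The list has 7 elements (odd count).
The middle index is 3 (0-based), and the element there is 25.
Final answer: 25


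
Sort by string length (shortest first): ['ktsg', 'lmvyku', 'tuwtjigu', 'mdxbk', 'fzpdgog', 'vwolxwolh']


Compute lengths:
  'ktsg' has length 4
  'lmvyku' has length 6
  'tuwtjigu' has length 8
  'mdxbk' has length 5
  'fzpdgog' has length 7
  'vwolxwolh' has length 9
Lengths in increasing order: 4 < 5 < 6 < 7 < 8 < 9
Listing the words in that order gives the answer.
Final answer: ['ktsg', 'mdxbk', 'lmvyku', 'fzpdgog', 'tuwtjigu', 'vwolxwolh']


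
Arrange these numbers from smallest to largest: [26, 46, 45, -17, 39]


Original list: [26, 46, 45, -17, 39]
Repeatedly take the smallest remaining element:
  Remaining [26, 46, 45, -17, 39] -> smallest is -17
  Remaining [26, 46, 45, 39] -> smallest is 26
  Remaining [46, 45, 39] -> smallest is 39
  Remaining [46, 45] -> smallest is 45
  Remaining [46] -> smallest is 46
Collecting the picks in order gives the sorted list.
Final answer: [-17, 26, 39, 45, 46]


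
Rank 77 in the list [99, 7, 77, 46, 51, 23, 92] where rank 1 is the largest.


Sort descending: [99, 92, 77, 51, 46, 23, 7]
Find 77 in the sorted list.
77 is at position 3.
Final answer: 3


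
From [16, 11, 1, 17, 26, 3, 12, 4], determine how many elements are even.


Check each element:
  16 is even
  11 is odd
  1 is odd
  17 is odd
  26 is even
  3 is odd
  12 is even
  4 is even
Evens: [16, 26, 12, 4]
Count of evens = 4
Final answer: 4


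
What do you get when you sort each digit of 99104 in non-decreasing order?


The number 99104 has digits: 9, 9, 1, 0, 4
Sorted: 0, 1, 4, 9, 9
Joining the sorted digits gives the result.
Final answer: 01499


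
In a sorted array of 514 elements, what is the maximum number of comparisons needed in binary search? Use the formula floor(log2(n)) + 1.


Binary search halves the search space each step.
Maximum comparisons = floor(log2(514)) + 1
log2(514) = 9.0056
floor(log2(514)) = 9, so 9 + 1 = 10
Final answer: 10


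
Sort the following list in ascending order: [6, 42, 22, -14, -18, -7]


Original list: [6, 42, 22, -14, -18, -7]
Repeatedly take the smallest remaining element:
  Remaining [6, 42, 22, -14, -18, -7] -> smallest is -18
  Remaining [6, 42, 22, -14, -7] -> smallest is -14
  Remaining [6, 42, 22, -7] -> smallest is -7
  Remaining [6, 42, 22] -> smallest is 6
  Remaining [42, 22] -> smallest is 22
  Remaining [42] -> smallest is 42
Collecting the picks in order gives the sorted list.
Final answer: [-18, -14, -7, 6, 22, 42]


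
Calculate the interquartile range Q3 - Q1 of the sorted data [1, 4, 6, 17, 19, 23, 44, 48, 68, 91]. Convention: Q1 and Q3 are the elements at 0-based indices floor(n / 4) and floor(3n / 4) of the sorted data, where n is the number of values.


The data has n = 10 elements.
Q1 index = floor(10 / 4) = floor(2.5) = 2; Q3 index = floor(3 * 10 / 4) = floor(7.5) = 7
Q1 = element at index 2 = 6
Q3 = element at index 7 = 48
IQR = 48 - 6 = 42
Final answer: 42


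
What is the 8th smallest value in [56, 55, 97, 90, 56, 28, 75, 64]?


Sort ascending: [28, 55, 56, 56, 64, 75, 90, 97]
The 8th element (1-indexed) is at index 7.
Value = 97
Final answer: 97


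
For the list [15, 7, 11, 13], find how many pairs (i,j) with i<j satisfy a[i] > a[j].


For each element, count the later elements that are smaller than it:
  15 (index 0): smaller elements after it = [7, 11, 13] -> 3
  7 (index 1): smaller elements after it = [] -> 0
  11 (index 2): smaller elements after it = [] -> 0
Total inversions = 3 + 0 + 0 = 3
Final answer: 3


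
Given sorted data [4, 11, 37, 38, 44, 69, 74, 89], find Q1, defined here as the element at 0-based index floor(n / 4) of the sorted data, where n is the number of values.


The list has n = 8 elements.
Q1 index = floor(8 / 4) = floor(2) = 2
Counting from index 0 in the sorted data, the element at index 2 is 37.
Final answer: 37


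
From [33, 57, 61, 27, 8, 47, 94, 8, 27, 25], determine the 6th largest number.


Sort descending: [94, 61, 57, 47, 33, 27, 27, 25, 8, 8]
The 6th element (1-indexed) is at index 5.
Value = 27
Final answer: 27


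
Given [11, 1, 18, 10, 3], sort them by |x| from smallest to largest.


Compute absolute values:
  |11| = 11
  |1| = 1
  |18| = 18
  |10| = 10
  |3| = 3
Absolute values in increasing order: 1 < 3 < 10 < 11 < 18
Listing the original numbers in that order gives the answer.
Final answer: [1, 3, 10, 11, 18]


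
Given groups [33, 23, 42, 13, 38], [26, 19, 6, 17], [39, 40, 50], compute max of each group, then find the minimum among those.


Find max of each group:
  Group 1: [33, 23, 42, 13, 38] -> max = 42
  Group 2: [26, 19, 6, 17] -> max = 26
  Group 3: [39, 40, 50] -> max = 50
Maxes: [42, 26, 50]
Minimum of maxes = 26
Final answer: 26


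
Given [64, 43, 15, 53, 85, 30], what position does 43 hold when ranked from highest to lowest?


Sort descending: [85, 64, 53, 43, 30, 15]
Find 43 in the sorted list.
43 is at position 4.
Final answer: 4


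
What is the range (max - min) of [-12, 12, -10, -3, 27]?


Maximum value: 27
Minimum value: -12
Range = 27 - (-12) = 39
Final answer: 39


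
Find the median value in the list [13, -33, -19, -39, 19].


First, sort the list: [-39, -33, -19, 13, 19]
The list has 5 elements (odd count).
The middle index is 2 (0-based), and the element there is -19.
Final answer: -19


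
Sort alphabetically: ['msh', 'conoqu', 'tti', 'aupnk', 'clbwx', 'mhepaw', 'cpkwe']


Compare strings character by character (the first differing letter decides):
  'aupnk' < 'clbwx' since 'a' < 'c' at position 1
  'clbwx' < 'conoqu' since 'l' < 'o' at position 2
  'conoqu' < 'cpkwe' since 'o' < 'p' at position 2
  'cpkwe' < 'mhepaw' since 'c' < 'm' at position 1
  'mhepaw' < 'msh' since 'h' < 's' at position 2
  'msh' < 'tti' since 'm' < 't' at position 1
Chaining these comparisons gives the alphabetical order.
Final answer: ['aupnk', 'clbwx', 'conoqu', 'cpkwe', 'mhepaw', 'msh', 'tti']


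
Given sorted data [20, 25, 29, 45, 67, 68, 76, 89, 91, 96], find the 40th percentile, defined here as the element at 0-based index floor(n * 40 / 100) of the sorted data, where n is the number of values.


The dataset has n = 10 elements.
Index = floor(10 * 40 / 100) = floor(400 / 100) = floor(4) = 4
Counting from index 0 in the sorted data, the element at index 4 is 67.
Final answer: 67


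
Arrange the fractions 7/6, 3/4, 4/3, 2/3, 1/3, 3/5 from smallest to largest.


Convert to decimal for comparison:
  7/6 = 1.1667
  3/4 = 0.75
  4/3 = 1.3333
  2/3 = 0.6667
  1/3 = 0.3333
  3/5 = 0.6
Decimals in increasing order: 0.3333 < 0.6 < 0.6667 < 0.75 < 1.1667 < 1.3333
Writing each back as its fraction gives the sorted order.
Final answer: 1/3, 3/5, 2/3, 3/4, 7/6, 4/3


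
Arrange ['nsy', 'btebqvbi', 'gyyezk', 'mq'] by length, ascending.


Compute lengths:
  'nsy' has length 3
  'btebqvbi' has length 8
  'gyyezk' has length 6
  'mq' has length 2
Lengths in increasing order: 2 < 3 < 6 < 8
Listing the words in that order gives the answer.
Final answer: ['mq', 'nsy', 'gyyezk', 'btebqvbi']


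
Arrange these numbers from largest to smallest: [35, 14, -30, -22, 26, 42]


Original list: [35, 14, -30, -22, 26, 42]
Repeatedly take the largest remaining element:
  Remaining [35, 14, -30, -22, 26, 42] -> largest is 42
  Remaining [35, 14, -30, -22, 26] -> largest is 35
  Remaining [14, -30, -22, 26] -> largest is 26
  Remaining [14, -30, -22] -> largest is 14
  Remaining [-30, -22] -> largest is -22
  Remaining [-30] -> largest is -30
Collecting the picks in order gives the descending list.
Final answer: [42, 35, 26, 14, -22, -30]


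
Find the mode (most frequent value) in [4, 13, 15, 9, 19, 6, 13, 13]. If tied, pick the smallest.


Count the frequency of each value:
  4 appears 1 time(s)
  6 appears 1 time(s)
  9 appears 1 time(s)
  13 appears 3 time(s)
  15 appears 1 time(s)
  19 appears 1 time(s)
Maximum frequency is 3.
Only 13 reaches that frequency, so it is the mode.
Final answer: 13


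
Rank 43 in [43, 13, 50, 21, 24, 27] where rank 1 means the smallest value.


Sort ascending: [13, 21, 24, 27, 43, 50]
Find 43 in the sorted list.
43 is at position 5 (1-indexed).
Final answer: 5


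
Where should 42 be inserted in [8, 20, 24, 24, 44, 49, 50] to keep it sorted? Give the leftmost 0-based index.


List is sorted: [8, 20, 24, 24, 44, 49, 50]
We need the leftmost position where 42 can be inserted, i.e. the first index whose element is >= 42 (or the end of the list if none is).
Binary search with low=0, high=7 (0-based indices):
  low=0, high=7, mid=3: a[3]=24 < 42, so low = 4
  low=4, high=7, mid=5: a[5]=49 >= 42, so high = 5
  low=4, high=5, mid=4: a[4]=44 >= 42, so high = 4
Now low = high = 4, so the insertion index is 4.
Final answer: 4


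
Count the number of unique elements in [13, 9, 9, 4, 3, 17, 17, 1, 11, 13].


List all unique values:
Distinct values: [1, 3, 4, 9, 11, 13, 17]
Count = 7
Final answer: 7


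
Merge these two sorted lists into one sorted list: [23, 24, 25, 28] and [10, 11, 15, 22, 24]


List A: [23, 24, 25, 28]
List B: [10, 11, 15, 22, 24]
Repeatedly compare the front elements and take the smaller:
  23 vs 10 -> take 10
  23 vs 11 -> take 11
  23 vs 15 -> take 15
  23 vs 22 -> take 22
  23 vs 24 -> take 23
  24 vs 24 -> take 24
  25 vs 24 -> take 24
  B is exhausted; append the rest of A: [25, 28]
Final answer: [10, 11, 15, 22, 23, 24, 24, 25, 28]


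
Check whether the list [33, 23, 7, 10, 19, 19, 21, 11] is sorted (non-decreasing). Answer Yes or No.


Check consecutive pairs:
  33 <= 23? False
  23 <= 7? False
  7 <= 10? True
  10 <= 19? True
  19 <= 19? True
  19 <= 21? True
  21 <= 11? False
3 consecutive pair(s) are out of order, so the list is not sorted.
Final answer: No


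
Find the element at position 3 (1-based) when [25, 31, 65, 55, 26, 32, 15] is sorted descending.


Sort descending: [65, 55, 32, 31, 26, 25, 15]
The 3rd element (1-indexed) is at index 2.
Value = 32
Final answer: 32


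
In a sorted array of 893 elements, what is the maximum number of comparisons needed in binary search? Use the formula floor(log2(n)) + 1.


Binary search halves the search space each step.
Maximum comparisons = floor(log2(893)) + 1
log2(893) = 9.8025
floor(log2(893)) = 9, so 9 + 1 = 10
Final answer: 10


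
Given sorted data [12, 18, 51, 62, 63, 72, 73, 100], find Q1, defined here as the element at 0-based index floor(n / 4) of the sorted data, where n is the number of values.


The list has n = 8 elements.
Q1 index = floor(8 / 4) = floor(2) = 2
Counting from index 0 in the sorted data, the element at index 2 is 51.
Final answer: 51


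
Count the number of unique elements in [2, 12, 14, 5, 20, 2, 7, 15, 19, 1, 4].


List all unique values:
Distinct values: [1, 2, 4, 5, 7, 12, 14, 15, 19, 20]
Count = 10
Final answer: 10


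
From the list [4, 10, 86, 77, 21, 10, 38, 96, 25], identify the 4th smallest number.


Sort ascending: [4, 10, 10, 21, 25, 38, 77, 86, 96]
The 4th element (1-indexed) is at index 3.
Value = 21
Final answer: 21


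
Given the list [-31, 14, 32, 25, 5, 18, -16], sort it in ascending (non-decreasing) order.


Original list: [-31, 14, 32, 25, 5, 18, -16]
Repeatedly take the smallest remaining element:
  Remaining [-31, 14, 32, 25, 5, 18, -16] -> smallest is -31
  Remaining [14, 32, 25, 5, 18, -16] -> smallest is -16
  Remaining [14, 32, 25, 5, 18] -> smallest is 5
  Remaining [14, 32, 25, 18] -> smallest is 14
  Remaining [32, 25, 18] -> smallest is 18
  Remaining [32, 25] -> smallest is 25
  Remaining [32] -> smallest is 32
Collecting the picks in order gives the sorted list.
Final answer: [-31, -16, 5, 14, 18, 25, 32]


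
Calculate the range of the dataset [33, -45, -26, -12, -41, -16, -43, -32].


Maximum value: 33
Minimum value: -45
Range = 33 - (-45) = 78
Final answer: 78


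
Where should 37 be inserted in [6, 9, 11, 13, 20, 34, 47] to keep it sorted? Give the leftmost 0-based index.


List is sorted: [6, 9, 11, 13, 20, 34, 47]
We need the leftmost position where 37 can be inserted, i.e. the first index whose element is >= 37 (or the end of the list if none is).
Binary search with low=0, high=7 (0-based indices):
  low=0, high=7, mid=3: a[3]=13 < 37, so low = 4
  low=4, high=7, mid=5: a[5]=34 < 37, so low = 6
  low=6, high=7, mid=6: a[6]=47 >= 37, so high = 6
Now low = high = 6, so the insertion index is 6.
Final answer: 6


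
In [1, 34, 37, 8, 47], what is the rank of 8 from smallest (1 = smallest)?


Sort ascending: [1, 8, 34, 37, 47]
Find 8 in the sorted list.
8 is at position 2 (1-indexed).
Final answer: 2


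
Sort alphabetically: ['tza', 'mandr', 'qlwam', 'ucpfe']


Compare strings character by character (the first differing letter decides):
  'mandr' < 'qlwam' since 'm' < 'q' at position 1
  'qlwam' < 'tza' since 'q' < 't' at position 1
  'tza' < 'ucpfe' since 't' < 'u' at position 1
Chaining these comparisons gives the alphabetical order.
Final answer: ['mandr', 'qlwam', 'tza', 'ucpfe']


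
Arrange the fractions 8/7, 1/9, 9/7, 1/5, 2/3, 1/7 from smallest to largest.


Convert to decimal for comparison:
  8/7 = 1.1429
  1/9 = 0.1111
  9/7 = 1.2857
  1/5 = 0.2
  2/3 = 0.6667
  1/7 = 0.1429
Decimals in increasing order: 0.1111 < 0.1429 < 0.2 < 0.6667 < 1.1429 < 1.2857
Writing each back as its fraction gives the sorted order.
Final answer: 1/9, 1/7, 1/5, 2/3, 8/7, 9/7


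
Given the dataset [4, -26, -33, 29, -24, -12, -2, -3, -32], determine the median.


First, sort the list: [-33, -32, -26, -24, -12, -3, -2, 4, 29]
The list has 9 elements (odd count).
The middle index is 4 (0-based), and the element there is -12.
Final answer: -12


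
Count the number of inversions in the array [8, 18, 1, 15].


For each element, count the later elements that are smaller than it:
  8 (index 0): smaller elements after it = [1] -> 1
  18 (index 1): smaller elements after it = [1, 15] -> 2
  1 (index 2): smaller elements after it = [] -> 0
Total inversions = 1 + 2 + 0 = 3
Final answer: 3


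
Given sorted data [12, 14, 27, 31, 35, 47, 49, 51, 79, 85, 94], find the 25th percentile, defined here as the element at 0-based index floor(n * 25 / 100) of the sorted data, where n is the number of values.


The dataset has n = 11 elements.
Index = floor(11 * 25 / 100) = floor(275 / 100) = floor(2.75) = 2
Counting from index 0 in the sorted data, the element at index 2 is 27.
Final answer: 27


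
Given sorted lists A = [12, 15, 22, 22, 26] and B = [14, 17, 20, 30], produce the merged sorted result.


List A: [12, 15, 22, 22, 26]
List B: [14, 17, 20, 30]
Repeatedly compare the front elements and take the smaller:
  12 vs 14 -> take 12
  15 vs 14 -> take 14
  15 vs 17 -> take 15
  22 vs 17 -> take 17
  22 vs 20 -> take 20
  22 vs 30 -> take 22
  22 vs 30 -> take 22
  26 vs 30 -> take 26
  A is exhausted; append the rest of B: [30]
Final answer: [12, 14, 15, 17, 20, 22, 22, 26, 30]


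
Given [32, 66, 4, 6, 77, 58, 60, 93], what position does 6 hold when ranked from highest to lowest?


Sort descending: [93, 77, 66, 60, 58, 32, 6, 4]
Find 6 in the sorted list.
6 is at position 7.
Final answer: 7


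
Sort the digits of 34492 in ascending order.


The number 34492 has digits: 3, 4, 4, 9, 2
Sorted: 2, 3, 4, 4, 9
Joining the sorted digits gives the result.
Final answer: 23449


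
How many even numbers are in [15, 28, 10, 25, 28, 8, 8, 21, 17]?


Check each element:
  15 is odd
  28 is even
  10 is even
  25 is odd
  28 is even
  8 is even
  8 is even
  21 is odd
  17 is odd
Evens: [28, 10, 28, 8, 8]
Count of evens = 5
Final answer: 5


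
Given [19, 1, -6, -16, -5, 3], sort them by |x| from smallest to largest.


Compute absolute values:
  |19| = 19
  |1| = 1
  |-6| = 6
  |-16| = 16
  |-5| = 5
  |3| = 3
Absolute values in increasing order: 1 < 3 < 5 < 6 < 16 < 19
Listing the original numbers in that order gives the answer.
Final answer: [1, 3, -5, -6, -16, 19]


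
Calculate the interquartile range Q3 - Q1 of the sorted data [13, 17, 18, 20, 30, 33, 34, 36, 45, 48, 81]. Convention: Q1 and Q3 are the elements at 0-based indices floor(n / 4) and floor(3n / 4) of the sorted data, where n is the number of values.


The data has n = 11 elements.
Q1 index = floor(11 / 4) = floor(2.75) = 2; Q3 index = floor(3 * 11 / 4) = floor(8.25) = 8
Q1 = element at index 2 = 18
Q3 = element at index 8 = 45
IQR = 45 - 18 = 27
Final answer: 27


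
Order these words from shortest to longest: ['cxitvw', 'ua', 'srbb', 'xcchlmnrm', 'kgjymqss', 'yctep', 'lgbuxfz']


Compute lengths:
  'cxitvw' has length 6
  'ua' has length 2
  'srbb' has length 4
  'xcchlmnrm' has length 9
  'kgjymqss' has length 8
  'yctep' has length 5
  'lgbuxfz' has length 7
Lengths in increasing order: 2 < 4 < 5 < 6 < 7 < 8 < 9
Listing the words in that order gives the answer.
Final answer: ['ua', 'srbb', 'yctep', 'cxitvw', 'lgbuxfz', 'kgjymqss', 'xcchlmnrm']


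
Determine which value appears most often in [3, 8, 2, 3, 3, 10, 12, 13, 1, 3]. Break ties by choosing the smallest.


Count the frequency of each value:
  1 appears 1 time(s)
  2 appears 1 time(s)
  3 appears 4 time(s)
  8 appears 1 time(s)
  10 appears 1 time(s)
  12 appears 1 time(s)
  13 appears 1 time(s)
Maximum frequency is 4.
Only 3 reaches that frequency, so it is the mode.
Final answer: 3


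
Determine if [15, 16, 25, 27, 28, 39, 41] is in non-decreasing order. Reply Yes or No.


Check consecutive pairs:
  15 <= 16? True
  16 <= 25? True
  25 <= 27? True
  27 <= 28? True
  28 <= 39? True
  39 <= 41? True
Every consecutive pair is in order, so the list is non-decreasing.
Final answer: Yes


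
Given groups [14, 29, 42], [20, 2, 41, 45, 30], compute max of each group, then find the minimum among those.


Find max of each group:
  Group 1: [14, 29, 42] -> max = 42
  Group 2: [20, 2, 41, 45, 30] -> max = 45
Maxes: [42, 45]
Minimum of maxes = 42
Final answer: 42


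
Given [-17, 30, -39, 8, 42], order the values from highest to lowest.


Original list: [-17, 30, -39, 8, 42]
Repeatedly take the largest remaining element:
  Remaining [-17, 30, -39, 8, 42] -> largest is 42
  Remaining [-17, 30, -39, 8] -> largest is 30
  Remaining [-17, -39, 8] -> largest is 8
  Remaining [-17, -39] -> largest is -17
  Remaining [-39] -> largest is -39
Collecting the picks in order gives the descending list.
Final answer: [42, 30, 8, -17, -39]


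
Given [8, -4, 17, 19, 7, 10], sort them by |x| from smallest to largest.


Compute absolute values:
  |8| = 8
  |-4| = 4
  |17| = 17
  |19| = 19
  |7| = 7
  |10| = 10
Absolute values in increasing order: 4 < 7 < 8 < 10 < 17 < 19
Listing the original numbers in that order gives the answer.
Final answer: [-4, 7, 8, 10, 17, 19]


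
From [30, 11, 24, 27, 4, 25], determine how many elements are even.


Check each element:
  30 is even
  11 is odd
  24 is even
  27 is odd
  4 is even
  25 is odd
Evens: [30, 24, 4]
Count of evens = 3
Final answer: 3


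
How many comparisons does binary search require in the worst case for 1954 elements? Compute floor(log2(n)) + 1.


Binary search halves the search space each step.
Maximum comparisons = floor(log2(1954)) + 1
log2(1954) = 10.9322
floor(log2(1954)) = 10, so 10 + 1 = 11
Final answer: 11


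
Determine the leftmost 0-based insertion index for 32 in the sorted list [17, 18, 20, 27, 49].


List is sorted: [17, 18, 20, 27, 49]
We need the leftmost position where 32 can be inserted, i.e. the first index whose element is >= 32 (or the end of the list if none is).
Binary search with low=0, high=5 (0-based indices):
  low=0, high=5, mid=2: a[2]=20 < 32, so low = 3
  low=3, high=5, mid=4: a[4]=49 >= 32, so high = 4
  low=3, high=4, mid=3: a[3]=27 < 32, so low = 4
Now low = high = 4, so the insertion index is 4.
Final answer: 4


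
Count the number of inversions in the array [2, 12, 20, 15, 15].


For each element, count the later elements that are smaller than it:
  2 (index 0): smaller elements after it = [] -> 0
  12 (index 1): smaller elements after it = [] -> 0
  20 (index 2): smaller elements after it = [15, 15] -> 2
  15 (index 3): smaller elements after it = [] -> 0
Total inversions = 0 + 0 + 2 + 0 = 2
Final answer: 2


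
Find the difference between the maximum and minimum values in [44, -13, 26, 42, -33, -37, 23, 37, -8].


Maximum value: 44
Minimum value: -37
Range = 44 - (-37) = 81
Final answer: 81


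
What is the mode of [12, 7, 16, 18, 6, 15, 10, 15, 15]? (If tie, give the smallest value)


Count the frequency of each value:
  6 appears 1 time(s)
  7 appears 1 time(s)
  10 appears 1 time(s)
  12 appears 1 time(s)
  15 appears 3 time(s)
  16 appears 1 time(s)
  18 appears 1 time(s)
Maximum frequency is 3.
Only 15 reaches that frequency, so it is the mode.
Final answer: 15


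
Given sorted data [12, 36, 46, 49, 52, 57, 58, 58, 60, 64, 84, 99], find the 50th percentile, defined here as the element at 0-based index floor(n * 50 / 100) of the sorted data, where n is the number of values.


The dataset has n = 12 elements.
Index = floor(12 * 50 / 100) = floor(600 / 100) = floor(6) = 6
Counting from index 0 in the sorted data, the element at index 6 is 58.
Final answer: 58


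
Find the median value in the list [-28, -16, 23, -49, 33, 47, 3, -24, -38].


First, sort the list: [-49, -38, -28, -24, -16, 3, 23, 33, 47]
The list has 9 elements (odd count).
The middle index is 4 (0-based), and the element there is -16.
Final answer: -16


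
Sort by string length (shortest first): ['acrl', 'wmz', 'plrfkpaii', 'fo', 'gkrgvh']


Compute lengths:
  'acrl' has length 4
  'wmz' has length 3
  'plrfkpaii' has length 9
  'fo' has length 2
  'gkrgvh' has length 6
Lengths in increasing order: 2 < 3 < 4 < 6 < 9
Listing the words in that order gives the answer.
Final answer: ['fo', 'wmz', 'acrl', 'gkrgvh', 'plrfkpaii']


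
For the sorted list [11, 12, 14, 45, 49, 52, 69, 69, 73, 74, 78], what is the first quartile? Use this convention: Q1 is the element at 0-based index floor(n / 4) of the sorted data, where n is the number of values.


The list has n = 11 elements.
Q1 index = floor(11 / 4) = floor(2.75) = 2
Counting from index 0 in the sorted data, the element at index 2 is 14.
Final answer: 14


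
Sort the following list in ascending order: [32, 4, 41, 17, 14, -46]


Original list: [32, 4, 41, 17, 14, -46]
Repeatedly take the smallest remaining element:
  Remaining [32, 4, 41, 17, 14, -46] -> smallest is -46
  Remaining [32, 4, 41, 17, 14] -> smallest is 4
  Remaining [32, 41, 17, 14] -> smallest is 14
  Remaining [32, 41, 17] -> smallest is 17
  Remaining [32, 41] -> smallest is 32
  Remaining [41] -> smallest is 41
Collecting the picks in order gives the sorted list.
Final answer: [-46, 4, 14, 17, 32, 41]


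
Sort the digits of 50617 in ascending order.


The number 50617 has digits: 5, 0, 6, 1, 7
Sorted: 0, 1, 5, 6, 7
Joining the sorted digits gives the result.
Final answer: 01567


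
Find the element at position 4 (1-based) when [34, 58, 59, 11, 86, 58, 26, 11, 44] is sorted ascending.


Sort ascending: [11, 11, 26, 34, 44, 58, 58, 59, 86]
The 4th element (1-indexed) is at index 3.
Value = 34
Final answer: 34


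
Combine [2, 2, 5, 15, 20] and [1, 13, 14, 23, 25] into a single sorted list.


List A: [2, 2, 5, 15, 20]
List B: [1, 13, 14, 23, 25]
Repeatedly compare the front elements and take the smaller:
  2 vs 1 -> take 1
  2 vs 13 -> take 2
  2 vs 13 -> take 2
  5 vs 13 -> take 5
  15 vs 13 -> take 13
  15 vs 14 -> take 14
  15 vs 23 -> take 15
  20 vs 23 -> take 20
  A is exhausted; append the rest of B: [23, 25]
Final answer: [1, 2, 2, 5, 13, 14, 15, 20, 23, 25]


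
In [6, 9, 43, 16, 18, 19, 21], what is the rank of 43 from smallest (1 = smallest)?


Sort ascending: [6, 9, 16, 18, 19, 21, 43]
Find 43 in the sorted list.
43 is at position 7 (1-indexed).
Final answer: 7


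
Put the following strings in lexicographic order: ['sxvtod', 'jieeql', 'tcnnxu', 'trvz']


Compare strings character by character (the first differing letter decides):
  'jieeql' < 'sxvtod' since 'j' < 's' at position 1
  'sxvtod' < 'tcnnxu' since 's' < 't' at position 1
  'tcnnxu' < 'trvz' since 'c' < 'r' at position 2
Chaining these comparisons gives the alphabetical order.
Final answer: ['jieeql', 'sxvtod', 'tcnnxu', 'trvz']


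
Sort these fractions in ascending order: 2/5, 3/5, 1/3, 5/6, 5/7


Convert to decimal for comparison:
  2/5 = 0.4
  3/5 = 0.6
  1/3 = 0.3333
  5/6 = 0.8333
  5/7 = 0.7143
Decimals in increasing order: 0.3333 < 0.4 < 0.6 < 0.7143 < 0.8333
Writing each back as its fraction gives the sorted order.
Final answer: 1/3, 2/5, 3/5, 5/7, 5/6


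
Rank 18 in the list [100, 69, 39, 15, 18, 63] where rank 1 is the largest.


Sort descending: [100, 69, 63, 39, 18, 15]
Find 18 in the sorted list.
18 is at position 5.
Final answer: 5


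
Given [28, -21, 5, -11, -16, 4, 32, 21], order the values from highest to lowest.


Original list: [28, -21, 5, -11, -16, 4, 32, 21]
Repeatedly take the largest remaining element:
  Remaining [28, -21, 5, -11, -16, 4, 32, 21] -> largest is 32
  Remaining [28, -21, 5, -11, -16, 4, 21] -> largest is 28
  Remaining [-21, 5, -11, -16, 4, 21] -> largest is 21
  Remaining [-21, 5, -11, -16, 4] -> largest is 5
  Remaining [-21, -11, -16, 4] -> largest is 4
  Remaining [-21, -11, -16] -> largest is -11
  Remaining [-21, -16] -> largest is -16
  Remaining [-21] -> largest is -21
Collecting the picks in order gives the descending list.
Final answer: [32, 28, 21, 5, 4, -11, -16, -21]


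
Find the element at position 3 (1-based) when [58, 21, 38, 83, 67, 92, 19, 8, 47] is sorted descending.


Sort descending: [92, 83, 67, 58, 47, 38, 21, 19, 8]
The 3rd element (1-indexed) is at index 2.
Value = 67
Final answer: 67


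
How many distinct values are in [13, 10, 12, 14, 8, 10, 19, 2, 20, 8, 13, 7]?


List all unique values:
Distinct values: [2, 7, 8, 10, 12, 13, 14, 19, 20]
Count = 9
Final answer: 9


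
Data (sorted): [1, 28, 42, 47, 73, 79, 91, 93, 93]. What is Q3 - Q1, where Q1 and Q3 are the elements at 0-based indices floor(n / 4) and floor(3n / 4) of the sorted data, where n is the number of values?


The data has n = 9 elements.
Q1 index = floor(9 / 4) = floor(2.25) = 2; Q3 index = floor(3 * 9 / 4) = floor(6.75) = 6
Q1 = element at index 2 = 42
Q3 = element at index 6 = 91
IQR = 91 - 42 = 49
Final answer: 49
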